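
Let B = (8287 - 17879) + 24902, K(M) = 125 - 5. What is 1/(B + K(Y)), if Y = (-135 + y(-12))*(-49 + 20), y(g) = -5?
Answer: 1/15430 ≈ 6.4809e-5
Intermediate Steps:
Y = 4060 (Y = (-135 - 5)*(-49 + 20) = -140*(-29) = 4060)
K(M) = 120
B = 15310 (B = -9592 + 24902 = 15310)
1/(B + K(Y)) = 1/(15310 + 120) = 1/15430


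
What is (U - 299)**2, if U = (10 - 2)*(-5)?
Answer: 114921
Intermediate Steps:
U = -40 (U = 8*(-5) = -40)
(U - 299)**2 = (-40 - 299)**2 = (-339)**2 = 114921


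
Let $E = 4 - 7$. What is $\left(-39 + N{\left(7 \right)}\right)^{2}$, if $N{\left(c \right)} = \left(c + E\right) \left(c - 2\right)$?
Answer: $361$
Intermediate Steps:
$E = -3$ ($E = 4 - 7 = -3$)
$N{\left(c \right)} = \left(-3 + c\right) \left(-2 + c\right)$ ($N{\left(c \right)} = \left(c - 3\right) \left(c - 2\right) = \left(-3 + c\right) \left(-2 + c\right)$)
$\left(-39 + N{\left(7 \right)}\right)^{2} = \left(-39 + \left(6 + 7^{2} - 35\right)\right)^{2} = \left(-39 + \left(6 + 49 - 35\right)\right)^{2} = \left(-39 + 20\right)^{2} = \left(-19\right)^{2} = 361$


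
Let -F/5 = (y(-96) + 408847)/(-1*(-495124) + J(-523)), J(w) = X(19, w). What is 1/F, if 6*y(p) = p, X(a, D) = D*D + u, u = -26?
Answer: -256209/681385 ≈ -0.37601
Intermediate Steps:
X(a, D) = -26 + D² (X(a, D) = D*D - 26 = D² - 26 = -26 + D²)
y(p) = p/6
J(w) = -26 + w²
F = -681385/256209 (F = -5*((⅙)*(-96) + 408847)/(-1*(-495124) + (-26 + (-523)²)) = -5*(-16 + 408847)/(495124 + (-26 + 273529)) = -2044155/(495124 + 273503) = -2044155/768627 = -5*136277/256209 = -681385/256209 ≈ -2.6595)
1/F = 1/(-681385/256209) = -256209/681385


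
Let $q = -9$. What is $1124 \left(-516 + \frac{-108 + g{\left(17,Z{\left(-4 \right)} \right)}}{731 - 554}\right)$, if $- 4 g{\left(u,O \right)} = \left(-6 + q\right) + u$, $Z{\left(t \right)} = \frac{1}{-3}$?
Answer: $- \frac{102779122}{177} \approx -5.8067 \cdot 10^{5}$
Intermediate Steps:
$Z{\left(t \right)} = - \frac{1}{3}$
$g{\left(u,O \right)} = \frac{15}{4} - \frac{u}{4}$ ($g{\left(u,O \right)} = - \frac{\left(-6 - 9\right) + u}{4} = - \frac{-15 + u}{4} = \frac{15}{4} - \frac{u}{4}$)
$1124 \left(-516 + \frac{-108 + g{\left(17,Z{\left(-4 \right)} \right)}}{731 - 554}\right) = 1124 \left(-516 + \frac{-108 + \left(\frac{15}{4} - \frac{17}{4}\right)}{731 - 554}\right) = 1124 \left(-516 + \frac{-108 + \left(\frac{15}{4} - \frac{17}{4}\right)}{177}\right) = 1124 \left(-516 + \left(-108 - \frac{1}{2}\right) \frac{1}{177}\right) = 1124 \left(-516 - \frac{217}{354}\right) = 1124 \left(- \frac{182881}{354}\right) = - \frac{102779122}{177}$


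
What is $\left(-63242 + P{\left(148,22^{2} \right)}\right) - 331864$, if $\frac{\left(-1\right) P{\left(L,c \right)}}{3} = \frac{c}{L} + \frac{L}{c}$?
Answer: $- \frac{1768937592}{4477} \approx -3.9512 \cdot 10^{5}$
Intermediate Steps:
$P{\left(L,c \right)} = - \frac{3 L}{c} - \frac{3 c}{L}$ ($P{\left(L,c \right)} = - 3 \left(\frac{c}{L} + \frac{L}{c}\right) = - 3 \left(\frac{L}{c} + \frac{c}{L}\right) = - \frac{3 L}{c} - \frac{3 c}{L}$)
$\left(-63242 + P{\left(148,22^{2} \right)}\right) - 331864 = \left(-63242 - \left(\frac{111}{121} + \frac{3 \cdot 22^{2}}{148}\right)\right) - 331864 = \left(-63242 - \left(\frac{111}{121} + \frac{363}{37}\right)\right) - 331864 = \left(-63242 - \left(\frac{363}{37} + 444 \cdot \frac{1}{484}\right)\right) - 331864 = \left(-63242 - \frac{48030}{4477}\right) - 331864 = - \frac{283182464}{4477} - 331864 = - \frac{1768937592}{4477}$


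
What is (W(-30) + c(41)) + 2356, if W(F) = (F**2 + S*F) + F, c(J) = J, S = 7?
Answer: 3057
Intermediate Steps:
W(F) = F**2 + 8*F (W(F) = (F**2 + 7*F) + F = F**2 + 8*F)
(W(-30) + c(41)) + 2356 = (-30*(8 - 30) + 41) + 2356 = (-30*(-22) + 41) + 2356 = (660 + 41) + 2356 = 701 + 2356 = 3057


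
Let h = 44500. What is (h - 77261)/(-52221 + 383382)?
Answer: -32761/331161 ≈ -0.098928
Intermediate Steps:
(h - 77261)/(-52221 + 383382) = (44500 - 77261)/(-52221 + 383382) = -32761/331161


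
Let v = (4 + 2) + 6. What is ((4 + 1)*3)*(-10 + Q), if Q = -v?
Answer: -330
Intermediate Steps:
v = 12 (v = 6 + 6 = 12)
Q = -12 (Q = -1*12 = -12)
((4 + 1)*3)*(-10 + Q) = ((4 + 1)*3)*(-10 - 12) = (5*3)*(-22) = 15*(-22) = -330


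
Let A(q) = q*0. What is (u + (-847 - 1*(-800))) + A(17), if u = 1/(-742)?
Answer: -34875/742 ≈ -47.001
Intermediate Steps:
A(q) = 0
u = -1/742 ≈ -0.0013477
(u + (-847 - 1*(-800))) + A(17) = (-1/742 + (-847 - 1*(-800))) + 0 = (-1/742 + (-847 + 800)) + 0 = (-1/742 - 47) + 0 = -34875/742 + 0 = -34875/742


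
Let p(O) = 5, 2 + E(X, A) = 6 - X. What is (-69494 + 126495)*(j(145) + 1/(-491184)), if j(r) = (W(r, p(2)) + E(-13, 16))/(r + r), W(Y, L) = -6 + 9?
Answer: 55994305339/14244336 ≈ 3931.0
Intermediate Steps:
E(X, A) = 4 - X (E(X, A) = -2 + (6 - X) = 4 - X)
W(Y, L) = 3
j(r) = 10/r (j(r) = (3 + (4 - 1*(-13)))/(r + r) = (3 + (4 + 13))/((2*r)) = (3 + 17)*(1/(2*r)) = 20*(1/(2*r)) = 10/r)
(-69494 + 126495)*(j(145) + 1/(-491184)) = (-69494 + 126495)*(10/145 + 1/(-491184)) = 57001*(10*(1/145) - 1/491184) = 57001*(2/29 - 1/491184) = 57001*(982339/14244336) = 55994305339/14244336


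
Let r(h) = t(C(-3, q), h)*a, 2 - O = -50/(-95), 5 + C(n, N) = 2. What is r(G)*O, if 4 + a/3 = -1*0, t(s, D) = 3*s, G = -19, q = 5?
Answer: 3024/19 ≈ 159.16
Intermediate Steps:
C(n, N) = -3 (C(n, N) = -5 + 2 = -3)
O = 28/19 (O = 2 - (-50)/(-95) = 2 - (-50)*(-1)/95 = 2 - 1*10/19 = 2 - 10/19 = 28/19 ≈ 1.4737)
a = -12 (a = -12 + 3*(-1*0) = -12 + 3*0 = -12 + 0 = -12)
r(h) = 108 (r(h) = (3*(-3))*(-12) = -9*(-12) = 108)
r(G)*O = 108*(28/19) = 3024/19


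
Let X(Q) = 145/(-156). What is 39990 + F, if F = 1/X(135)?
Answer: 5798394/145 ≈ 39989.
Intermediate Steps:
X(Q) = -145/156 (X(Q) = 145*(-1/156) = -145/156)
F = -156/145 (F = 1/(-145/156) = -156/145 ≈ -1.0759)
39990 + F = 39990 - 156/145 = 5798394/145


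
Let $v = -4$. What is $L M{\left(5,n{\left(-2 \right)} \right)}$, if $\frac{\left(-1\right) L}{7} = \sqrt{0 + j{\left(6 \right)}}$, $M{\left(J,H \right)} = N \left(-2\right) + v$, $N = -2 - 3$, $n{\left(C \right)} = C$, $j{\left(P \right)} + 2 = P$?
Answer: $-84$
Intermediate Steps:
$j{\left(P \right)} = -2 + P$
$N = -5$ ($N = -2 - 3 = -5$)
$M{\left(J,H \right)} = 6$ ($M{\left(J,H \right)} = \left(-5\right) \left(-2\right) - 4 = 10 - 4 = 6$)
$L = -14$ ($L = - 7 \sqrt{0 + \left(-2 + 6\right)} = - 7 \sqrt{0 + 4} = - 7 \sqrt{4} = \left(-7\right) 2 = -14$)
$L M{\left(5,n{\left(-2 \right)} \right)} = \left(-14\right) 6 = -84$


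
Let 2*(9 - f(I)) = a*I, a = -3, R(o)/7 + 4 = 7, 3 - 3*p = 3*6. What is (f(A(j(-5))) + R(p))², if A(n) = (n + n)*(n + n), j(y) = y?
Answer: 32400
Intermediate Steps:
p = -5 (p = 1 - 6 = -5)
R(o) = 21 (R(o) = -28 + 7*7 = -28 + 49 = 21)
A(n) = 4*n² (A(n) = (2*n)*(2*n) = 4*n²)
f(I) = 9 + 3*I/2 (f(I) = 9 - (-3)*I/2 = 9 + 3*I/2)
(f(A(j(-5))) + R(p))² = ((9 + 3*(4*(-5)²)/2) + 21)² = ((9 + 3*(4*25)/2) + 21)² = ((9 + (3/2)*100) + 21)² = ((9 + 150) + 21)² = (159 + 21)² = 180² = 32400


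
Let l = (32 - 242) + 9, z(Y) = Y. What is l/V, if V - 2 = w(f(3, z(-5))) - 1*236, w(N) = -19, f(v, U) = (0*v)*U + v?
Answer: 201/253 ≈ 0.79447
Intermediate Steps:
f(v, U) = v (f(v, U) = 0*U + v = 0 + v = v)
l = -201 (l = -210 + 9 = -201)
V = -253 (V = 2 + (-19 - 1*236) = 2 + (-19 - 236) = 2 - 255 = -253)
l/V = -201/(-253) = -201*(-1/253) = 201/253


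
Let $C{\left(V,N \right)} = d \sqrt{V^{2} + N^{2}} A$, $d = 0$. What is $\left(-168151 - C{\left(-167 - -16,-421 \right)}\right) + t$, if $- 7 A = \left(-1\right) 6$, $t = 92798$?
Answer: $-75353$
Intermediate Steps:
$A = \frac{6}{7}$ ($A = - \frac{\left(-1\right) 6}{7} = \left(- \frac{1}{7}\right) \left(-6\right) = \frac{6}{7} \approx 0.85714$)
$C{\left(V,N \right)} = 0$ ($C{\left(V,N \right)} = 0 \sqrt{V^{2} + N^{2}} \cdot \frac{6}{7} = 0 \sqrt{N^{2} + V^{2}} \cdot \frac{6}{7} = 0 \cdot \frac{6}{7} = 0$)
$\left(-168151 - C{\left(-167 - -16,-421 \right)}\right) + t = \left(-168151 - 0\right) + 92798 = \left(-168151 + 0\right) + 92798 = -168151 + 92798 = -75353$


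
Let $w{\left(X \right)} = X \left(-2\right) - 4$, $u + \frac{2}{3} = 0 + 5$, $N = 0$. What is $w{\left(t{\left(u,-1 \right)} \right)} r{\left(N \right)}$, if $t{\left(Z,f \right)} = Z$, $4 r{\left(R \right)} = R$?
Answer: $0$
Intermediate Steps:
$r{\left(R \right)} = \frac{R}{4}$
$u = \frac{13}{3}$ ($u = - \frac{2}{3} + \left(0 + 5\right) = - \frac{2}{3} + 5 = \frac{13}{3} \approx 4.3333$)
$w{\left(X \right)} = -4 - 2 X$ ($w{\left(X \right)} = - 2 X - 4 = -4 - 2 X$)
$w{\left(t{\left(u,-1 \right)} \right)} r{\left(N \right)} = \left(-4 - \frac{26}{3}\right) \frac{1}{4} \cdot 0 = \left(-4 - \frac{26}{3}\right) 0 = \left(- \frac{38}{3}\right) 0 = 0$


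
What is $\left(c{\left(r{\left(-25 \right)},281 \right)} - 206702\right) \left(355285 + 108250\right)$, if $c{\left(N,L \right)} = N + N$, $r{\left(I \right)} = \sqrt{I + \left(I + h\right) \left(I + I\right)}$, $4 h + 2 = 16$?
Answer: $-95813611570 + 4635350 \sqrt{42} \approx -9.5784 \cdot 10^{10}$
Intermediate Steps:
$h = \frac{7}{2}$ ($h = - \frac{1}{2} + \frac{1}{4} \cdot 16 = - \frac{1}{2} + 4 = \frac{7}{2} \approx 3.5$)
$r{\left(I \right)} = \sqrt{I + 2 I \left(\frac{7}{2} + I\right)}$ ($r{\left(I \right)} = \sqrt{I + \left(I + \frac{7}{2}\right) \left(I + I\right)} = \sqrt{I + \left(\frac{7}{2} + I\right) 2 I} = \sqrt{I + 2 I \left(\frac{7}{2} + I\right)}$)
$c{\left(N,L \right)} = 2 N$
$\left(c{\left(r{\left(-25 \right)},281 \right)} - 206702\right) \left(355285 + 108250\right) = \left(2 \sqrt{2} \sqrt{- 25 \left(4 - 25\right)} - 206702\right) \left(355285 + 108250\right) = \left(2 \sqrt{2} \sqrt{\left(-25\right) \left(-21\right)} - 206702\right) 463535 = \left(2 \sqrt{2} \sqrt{525} - 206702\right) 463535 = \left(2 \sqrt{2} \cdot 5 \sqrt{21} - 206702\right) 463535 = \left(2 \cdot 5 \sqrt{42} - 206702\right) 463535 = \left(10 \sqrt{42} - 206702\right) 463535 = \left(-206702 + 10 \sqrt{42}\right) 463535 = -95813611570 + 4635350 \sqrt{42}$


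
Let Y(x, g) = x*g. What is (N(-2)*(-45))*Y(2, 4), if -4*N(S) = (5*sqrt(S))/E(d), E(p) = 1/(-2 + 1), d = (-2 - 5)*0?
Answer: -450*I*sqrt(2) ≈ -636.4*I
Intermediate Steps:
d = 0 (d = -7*0 = 0)
E(p) = -1 (E(p) = 1/(-1) = -1)
N(S) = 5*sqrt(S)/4 (N(S) = -5*sqrt(S)/(4*(-1)) = -5*sqrt(S)*(-1)/4 = -(-5)*sqrt(S)/4 = 5*sqrt(S)/4)
Y(x, g) = g*x
(N(-2)*(-45))*Y(2, 4) = ((5*sqrt(-2)/4)*(-45))*(4*2) = ((5*(I*sqrt(2))/4)*(-45))*8 = ((5*I*sqrt(2)/4)*(-45))*8 = -225*I*sqrt(2)/4*8 = -450*I*sqrt(2)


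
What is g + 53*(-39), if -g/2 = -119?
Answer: -1829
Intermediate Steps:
g = 238 (g = -2*(-119) = 238)
g + 53*(-39) = 238 + 53*(-39) = 238 - 2067 = -1829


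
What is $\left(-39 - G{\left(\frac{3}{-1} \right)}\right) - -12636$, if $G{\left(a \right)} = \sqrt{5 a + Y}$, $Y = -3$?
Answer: $12597 - 3 i \sqrt{2} \approx 12597.0 - 4.2426 i$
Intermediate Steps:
$G{\left(a \right)} = \sqrt{-3 + 5 a}$ ($G{\left(a \right)} = \sqrt{5 a - 3} = \sqrt{-3 + 5 a}$)
$\left(-39 - G{\left(\frac{3}{-1} \right)}\right) - -12636 = \left(-39 - \sqrt{-3 + 5 \frac{3}{-1}}\right) - -12636 = \left(-39 - \sqrt{-3 + 5 \cdot 3 \left(-1\right)}\right) + 12636 = \left(-39 - \sqrt{-3 + 5 \left(-3\right)}\right) + 12636 = \left(-39 - \sqrt{-3 - 15}\right) + 12636 = \left(-39 - \sqrt{-18}\right) + 12636 = \left(-39 - 3 i \sqrt{2}\right) + 12636 = 12597 - 3 i \sqrt{2}$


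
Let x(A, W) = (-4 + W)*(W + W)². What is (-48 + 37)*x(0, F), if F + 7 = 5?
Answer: 1056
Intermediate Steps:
F = -2 (F = -7 + 5 = -2)
x(A, W) = 4*W²*(-4 + W) (x(A, W) = (-4 + W)*(2*W)² = (-4 + W)*(4*W²) = 4*W²*(-4 + W))
(-48 + 37)*x(0, F) = (-48 + 37)*(4*(-2)²*(-4 - 2)) = -44*4*(-6) = -11*(-96) = 1056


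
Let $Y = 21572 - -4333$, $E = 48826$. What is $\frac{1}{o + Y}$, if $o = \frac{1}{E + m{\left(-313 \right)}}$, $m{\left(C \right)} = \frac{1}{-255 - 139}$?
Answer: $\frac{19237443}{498345961309} \approx 3.8603 \cdot 10^{-5}$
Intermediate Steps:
$m{\left(C \right)} = - \frac{1}{394}$ ($m{\left(C \right)} = \frac{1}{-394} = - \frac{1}{394}$)
$o = \frac{394}{19237443}$ ($o = \frac{1}{48826 - \frac{1}{394}} = \frac{1}{\frac{19237443}{394}} = \frac{394}{19237443} \approx 2.0481 \cdot 10^{-5}$)
$Y = 25905$ ($Y = 21572 + 4333 = 25905$)
$\frac{1}{o + Y} = \frac{1}{\frac{394}{19237443} + 25905} = \frac{1}{\frac{498345961309}{19237443}} = \frac{19237443}{498345961309}$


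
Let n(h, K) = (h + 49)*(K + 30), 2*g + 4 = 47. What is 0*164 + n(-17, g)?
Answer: 1648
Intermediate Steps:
g = 43/2 (g = -2 + (1/2)*47 = -2 + 47/2 = 43/2 ≈ 21.500)
n(h, K) = (30 + K)*(49 + h) (n(h, K) = (49 + h)*(30 + K) = (30 + K)*(49 + h))
0*164 + n(-17, g) = 0*164 + (1470 + 30*(-17) + 49*(43/2) + (43/2)*(-17)) = 0 + (1470 - 510 + 2107/2 - 731/2) = 0 + 1648 = 1648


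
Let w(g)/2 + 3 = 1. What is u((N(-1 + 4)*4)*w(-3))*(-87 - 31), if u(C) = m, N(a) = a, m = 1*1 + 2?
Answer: -354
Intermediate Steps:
w(g) = -4 (w(g) = -6 + 2*1 = -6 + 2 = -4)
m = 3 (m = 1 + 2 = 3)
u(C) = 3
u((N(-1 + 4)*4)*w(-3))*(-87 - 31) = 3*(-87 - 31) = 3*(-118) = -354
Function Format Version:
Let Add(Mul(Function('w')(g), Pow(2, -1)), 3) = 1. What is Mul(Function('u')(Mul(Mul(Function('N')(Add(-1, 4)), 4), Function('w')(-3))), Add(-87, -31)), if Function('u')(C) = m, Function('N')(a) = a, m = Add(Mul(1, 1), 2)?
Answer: -354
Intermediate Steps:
Function('w')(g) = -4 (Function('w')(g) = Add(-6, Mul(2, 1)) = Add(-6, 2) = -4)
m = 3 (m = Add(1, 2) = 3)
Function('u')(C) = 3
Mul(Function('u')(Mul(Mul(Function('N')(Add(-1, 4)), 4), Function('w')(-3))), Add(-87, -31)) = Mul(3, Add(-87, -31)) = Mul(3, -118) = -354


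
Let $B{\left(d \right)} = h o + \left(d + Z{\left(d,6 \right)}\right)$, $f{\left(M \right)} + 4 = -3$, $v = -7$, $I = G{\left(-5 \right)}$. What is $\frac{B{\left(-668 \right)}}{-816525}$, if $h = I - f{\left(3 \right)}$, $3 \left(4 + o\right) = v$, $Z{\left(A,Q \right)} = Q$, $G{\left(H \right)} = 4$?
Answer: $\frac{439}{489915} \approx 0.00089607$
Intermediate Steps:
$I = 4$
$f{\left(M \right)} = -7$ ($f{\left(M \right)} = -4 - 3 = -7$)
$o = - \frac{19}{3}$ ($o = -4 + \frac{1}{3} \left(-7\right) = -4 - \frac{7}{3} = - \frac{19}{3} \approx -6.3333$)
$h = 11$ ($h = 4 - -7 = 4 + 7 = 11$)
$B{\left(d \right)} = - \frac{191}{3} + d$ ($B{\left(d \right)} = 11 \left(- \frac{19}{3}\right) + \left(d + 6\right) = - \frac{209}{3} + \left(6 + d\right) = - \frac{191}{3} + d$)
$\frac{B{\left(-668 \right)}}{-816525} = \frac{- \frac{191}{3} - 668}{-816525} = \left(- \frac{2195}{3}\right) \left(- \frac{1}{816525}\right) = \frac{439}{489915}$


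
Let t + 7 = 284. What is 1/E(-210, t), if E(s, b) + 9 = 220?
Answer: 1/211 ≈ 0.0047393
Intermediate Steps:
t = 277 (t = -7 + 284 = 277)
E(s, b) = 211 (E(s, b) = -9 + 220 = 211)
1/E(-210, t) = 1/211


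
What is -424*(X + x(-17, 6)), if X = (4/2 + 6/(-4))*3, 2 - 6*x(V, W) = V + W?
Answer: -4664/3 ≈ -1554.7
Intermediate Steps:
x(V, W) = ⅓ - V/6 - W/6 (x(V, W) = ⅓ - (V + W)/6 = ⅓ + (-V/6 - W/6) = ⅓ - V/6 - W/6)
X = 3/2 (X = (4*(½) + 6*(-¼))*3 = (2 - 3/2)*3 = (½)*3 = 3/2 ≈ 1.5000)
-424*(X + x(-17, 6)) = -424*(3/2 + (⅓ - ⅙*(-17) - ⅙*6)) = -424*(3/2 + (⅓ + 17/6 - 1)) = -424*(3/2 + 13/6) = -424*11/3 = -4664/3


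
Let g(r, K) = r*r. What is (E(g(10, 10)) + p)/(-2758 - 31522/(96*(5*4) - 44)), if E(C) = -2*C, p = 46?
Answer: 13132/236615 ≈ 0.055499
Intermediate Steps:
g(r, K) = r**2
(E(g(10, 10)) + p)/(-2758 - 31522/(96*(5*4) - 44)) = (-2*10**2 + 46)/(-2758 - 31522/(96*(5*4) - 44)) = (-2*100 + 46)/(-2758 - 31522/(96*20 - 44)) = (-200 + 46)/(-2758 - 31522/(1920 - 44)) = -154/(-2758 - 31522/1876) = -154/(-2758 - 31522*1/1876) = -154/(-2758 - 15761/938) = -154/(-2602765/938) = -154*(-938/2602765) = 13132/236615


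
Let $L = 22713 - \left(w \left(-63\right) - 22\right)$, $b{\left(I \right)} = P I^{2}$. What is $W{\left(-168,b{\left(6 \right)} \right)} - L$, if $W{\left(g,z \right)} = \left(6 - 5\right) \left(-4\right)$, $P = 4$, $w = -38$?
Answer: $-20345$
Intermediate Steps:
$b{\left(I \right)} = 4 I^{2}$
$W{\left(g,z \right)} = -4$ ($W{\left(g,z \right)} = 1 \left(-4\right) = -4$)
$L = 20341$ ($L = 22713 - \left(\left(-38\right) \left(-63\right) - 22\right) = 22713 - \left(2394 - 22\right) = 22713 - 2372 = 20341$)
$W{\left(-168,b{\left(6 \right)} \right)} - L = -4 - 20341 = -20345$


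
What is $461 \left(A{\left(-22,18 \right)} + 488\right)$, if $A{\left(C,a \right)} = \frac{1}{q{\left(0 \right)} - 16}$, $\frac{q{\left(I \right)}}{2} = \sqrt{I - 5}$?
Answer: $\frac{15520948}{69} - \frac{461 i \sqrt{5}}{138} \approx 2.2494 \cdot 10^{5} - 7.4698 i$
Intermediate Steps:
$q{\left(I \right)} = 2 \sqrt{-5 + I}$ ($q{\left(I \right)} = 2 \sqrt{I - 5} = 2 \sqrt{-5 + I}$)
$A{\left(C,a \right)} = \frac{1}{-16 + 2 i \sqrt{5}}$ ($A{\left(C,a \right)} = \frac{1}{2 \sqrt{-5 + 0} - 16} = \frac{1}{2 \sqrt{-5} - 16} = \frac{1}{2 i \sqrt{5} - 16} = \frac{1}{-16 + 2 i \sqrt{5}}$)
$461 \left(A{\left(-22,18 \right)} + 488\right) = 461 \left(\left(- \frac{4}{69} - \frac{i \sqrt{5}}{138}\right) + 488\right) = 461 \left(\frac{33668}{69} - \frac{i \sqrt{5}}{138}\right) = \frac{15520948}{69} - \frac{461 i \sqrt{5}}{138}$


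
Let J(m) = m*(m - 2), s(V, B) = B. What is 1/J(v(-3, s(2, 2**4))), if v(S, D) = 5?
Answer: 1/15 ≈ 0.066667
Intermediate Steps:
J(m) = m*(-2 + m)
1/J(v(-3, s(2, 2**4))) = 1/(5*(-2 + 5)) = 1/(5*3) = 1/15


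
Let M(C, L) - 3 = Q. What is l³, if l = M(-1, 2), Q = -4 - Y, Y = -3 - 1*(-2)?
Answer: 0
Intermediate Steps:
Y = -1 (Y = -3 + 2 = -1)
Q = -3 (Q = -4 - 1*(-1) = -4 + 1 = -3)
M(C, L) = 0 (M(C, L) = 3 - 3 = 0)
l = 0
l³ = 0³ = 0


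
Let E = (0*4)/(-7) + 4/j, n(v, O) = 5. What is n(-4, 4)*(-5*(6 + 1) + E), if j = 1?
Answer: -155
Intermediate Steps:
E = 4 (E = (0*4)/(-7) + 4/1 = 0*(-⅐) + 4*1 = 0 + 4 = 4)
n(-4, 4)*(-5*(6 + 1) + E) = 5*(-5*(6 + 1) + 4) = 5*(-5*7 + 4) = 5*(-35 + 4) = 5*(-31) = -155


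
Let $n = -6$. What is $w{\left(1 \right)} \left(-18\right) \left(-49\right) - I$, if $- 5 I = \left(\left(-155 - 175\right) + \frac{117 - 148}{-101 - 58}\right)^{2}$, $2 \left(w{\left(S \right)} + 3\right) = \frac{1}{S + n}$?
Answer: $\frac{480846434}{25281} \approx 19020.0$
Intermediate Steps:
$w{\left(S \right)} = -3 + \frac{1}{2 \left(-6 + S\right)}$ ($w{\left(S \right)} = -3 + \frac{1}{2 \left(S - 6\right)} = -3 + \frac{1}{2 \left(-6 + S\right)}$)
$I = - \frac{2749848721}{126405}$ ($I = - \frac{\left(\left(-155 - 175\right) + \frac{117 - 148}{-101 - 58}\right)^{2}}{5} = - \frac{\left(-330 - \frac{31}{-159}\right)^{2}}{5} = - \frac{\left(-330 - - \frac{31}{159}\right)^{2}}{5} = - \frac{\left(-330 + \frac{31}{159}\right)^{2}}{5} = - \frac{\left(- \frac{52439}{159}\right)^{2}}{5} = \left(- \frac{1}{5}\right) \frac{2749848721}{25281} = - \frac{2749848721}{126405} \approx -21754.0$)
$w{\left(1 \right)} \left(-18\right) \left(-49\right) - I = \frac{37 - 6}{2 \left(-6 + 1\right)} \left(-18\right) \left(-49\right) - - \frac{2749848721}{126405} = \frac{37 - 6}{2 \left(-5\right)} \left(-18\right) \left(-49\right) + \frac{2749848721}{126405} = \frac{1}{2} \left(- \frac{1}{5}\right) 31 \left(-18\right) \left(-49\right) + \frac{2749848721}{126405} = \left(- \frac{31}{10}\right) \left(-18\right) \left(-49\right) + \frac{2749848721}{126405} = \frac{279}{5} \left(-49\right) + \frac{2749848721}{126405} = - \frac{13671}{5} + \frac{2749848721}{126405} = \frac{480846434}{25281}$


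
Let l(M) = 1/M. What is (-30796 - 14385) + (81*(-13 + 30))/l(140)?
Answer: 147599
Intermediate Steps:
(-30796 - 14385) + (81*(-13 + 30))/l(140) = (-30796 - 14385) + (81*(-13 + 30))/(1/140) = -45181 + (81*17)/(1/140) = -45181 + 1377*140 = -45181 + 192780 = 147599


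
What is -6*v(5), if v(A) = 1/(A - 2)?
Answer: -2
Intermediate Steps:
v(A) = 1/(-2 + A)
-6*v(5) = -6/(-2 + 5) = -6/3 = -6*1/3 = -2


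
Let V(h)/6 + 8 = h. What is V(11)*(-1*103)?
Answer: -1854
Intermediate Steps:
V(h) = -48 + 6*h
V(11)*(-1*103) = (-48 + 6*11)*(-1*103) = (-48 + 66)*(-103) = 18*(-103) = -1854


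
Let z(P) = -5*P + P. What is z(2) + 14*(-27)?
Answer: -386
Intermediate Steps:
z(P) = -4*P
z(2) + 14*(-27) = -4*2 + 14*(-27) = -8 - 378 = -386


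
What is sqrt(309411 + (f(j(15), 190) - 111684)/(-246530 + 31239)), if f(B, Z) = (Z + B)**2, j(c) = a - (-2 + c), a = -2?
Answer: 2*sqrt(3585320931484015)/215291 ≈ 556.25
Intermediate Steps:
j(c) = -c (j(c) = -2 - (-2 + c) = -2 + (2 - c) = -c)
f(B, Z) = (B + Z)**2
sqrt(309411 + (f(j(15), 190) - 111684)/(-246530 + 31239)) = sqrt(309411 + ((-1*15 + 190)**2 - 111684)/(-246530 + 31239)) = sqrt(309411 + ((-15 + 190)**2 - 111684)/(-215291)) = sqrt(309411 + (175**2 - 111684)*(-1/215291)) = sqrt(309411 + (30625 - 111684)*(-1/215291)) = sqrt(309411 - 81059*(-1/215291)) = sqrt(309411 + 81059/215291) = sqrt(66613484660/215291) = 2*sqrt(3585320931484015)/215291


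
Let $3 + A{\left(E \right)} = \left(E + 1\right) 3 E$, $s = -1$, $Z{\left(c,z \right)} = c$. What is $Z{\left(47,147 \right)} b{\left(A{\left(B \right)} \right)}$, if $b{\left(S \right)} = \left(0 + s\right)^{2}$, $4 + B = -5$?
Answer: $47$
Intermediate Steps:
$B = -9$ ($B = -4 - 5 = -9$)
$A{\left(E \right)} = -3 + E \left(3 + 3 E\right)$ ($A{\left(E \right)} = -3 + \left(E + 1\right) 3 E = -3 + \left(1 + E\right) 3 E = -3 + \left(3 + 3 E\right) E = -3 + E \left(3 + 3 E\right)$)
$b{\left(S \right)} = 1$ ($b{\left(S \right)} = \left(0 - 1\right)^{2} = \left(-1\right)^{2} = 1$)
$Z{\left(47,147 \right)} b{\left(A{\left(B \right)} \right)} = 47 \cdot 1 = 47$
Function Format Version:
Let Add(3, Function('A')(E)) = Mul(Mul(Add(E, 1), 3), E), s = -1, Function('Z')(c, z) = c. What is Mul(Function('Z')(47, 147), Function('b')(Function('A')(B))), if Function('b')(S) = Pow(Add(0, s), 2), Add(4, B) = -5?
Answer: 47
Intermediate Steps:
B = -9 (B = Add(-4, -5) = -9)
Function('A')(E) = Add(-3, Mul(E, Add(3, Mul(3, E)))) (Function('A')(E) = Add(-3, Mul(Mul(Add(E, 1), 3), E)) = Add(-3, Mul(Mul(Add(1, E), 3), E)) = Add(-3, Mul(Add(3, Mul(3, E)), E)) = Add(-3, Mul(E, Add(3, Mul(3, E)))))
Function('b')(S) = 1 (Function('b')(S) = Pow(Add(0, -1), 2) = Pow(-1, 2) = 1)
Mul(Function('Z')(47, 147), Function('b')(Function('A')(B))) = Mul(47, 1) = 47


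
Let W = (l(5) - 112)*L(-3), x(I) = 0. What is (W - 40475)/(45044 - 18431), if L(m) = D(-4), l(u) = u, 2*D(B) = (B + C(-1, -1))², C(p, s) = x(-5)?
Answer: -13777/8871 ≈ -1.5530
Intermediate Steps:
C(p, s) = 0
D(B) = B²/2 (D(B) = (B + 0)²/2 = B²/2)
L(m) = 8 (L(m) = (½)*(-4)² = (½)*16 = 8)
W = -856 (W = (5 - 112)*8 = -107*8 = -856)
(W - 40475)/(45044 - 18431) = (-856 - 40475)/(45044 - 18431) = -41331/26613 = -41331*1/26613 = -13777/8871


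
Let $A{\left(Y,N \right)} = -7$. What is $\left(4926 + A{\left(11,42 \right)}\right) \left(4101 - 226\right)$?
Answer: $19061125$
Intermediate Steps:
$\left(4926 + A{\left(11,42 \right)}\right) \left(4101 - 226\right) = \left(4926 - 7\right) \left(4101 - 226\right) = 4919 \cdot 3875 = 19061125$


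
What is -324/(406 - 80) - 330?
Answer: -53952/163 ≈ -330.99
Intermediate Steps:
-324/(406 - 80) - 330 = -324/326 - 330 = -324*1/326 - 330 = -162/163 - 330 = -53952/163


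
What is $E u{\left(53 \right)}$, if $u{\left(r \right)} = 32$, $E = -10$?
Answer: $-320$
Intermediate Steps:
$E u{\left(53 \right)} = \left(-10\right) 32 = -320$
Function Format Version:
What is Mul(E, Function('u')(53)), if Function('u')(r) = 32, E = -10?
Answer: -320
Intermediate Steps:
Mul(E, Function('u')(53)) = Mul(-10, 32) = -320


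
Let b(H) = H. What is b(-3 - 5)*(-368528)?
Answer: 2948224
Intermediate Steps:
b(-3 - 5)*(-368528) = (-3 - 5)*(-368528) = -8*(-368528) = 2948224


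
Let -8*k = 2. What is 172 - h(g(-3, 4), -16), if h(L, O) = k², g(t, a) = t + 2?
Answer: 2751/16 ≈ 171.94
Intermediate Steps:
k = -¼ (k = -⅛*2 = -¼ ≈ -0.25000)
g(t, a) = 2 + t
h(L, O) = 1/16 (h(L, O) = (-¼)² = 1/16)
172 - h(g(-3, 4), -16) = 172 - 1*1/16 = 172 - 1/16 = 2751/16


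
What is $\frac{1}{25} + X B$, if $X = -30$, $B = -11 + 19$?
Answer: $- \frac{5999}{25} \approx -239.96$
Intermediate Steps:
$B = 8$
$\frac{1}{25} + X B = \frac{1}{25} - 240 = - \frac{5999}{25}$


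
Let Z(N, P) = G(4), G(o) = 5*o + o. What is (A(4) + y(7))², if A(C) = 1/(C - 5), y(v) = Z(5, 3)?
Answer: 529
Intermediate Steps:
G(o) = 6*o
Z(N, P) = 24 (Z(N, P) = 6*4 = 24)
y(v) = 24
A(C) = 1/(-5 + C)
(A(4) + y(7))² = (1/(-5 + 4) + 24)² = (1/(-1) + 24)² = (-1 + 24)² = 23² = 529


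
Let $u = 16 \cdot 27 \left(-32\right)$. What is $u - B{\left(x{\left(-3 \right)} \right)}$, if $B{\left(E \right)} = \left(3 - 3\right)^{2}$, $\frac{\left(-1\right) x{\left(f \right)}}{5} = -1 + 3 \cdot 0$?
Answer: $-13824$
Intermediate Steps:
$x{\left(f \right)} = 5$ ($x{\left(f \right)} = - 5 \left(-1 + 3 \cdot 0\right) = - 5 \left(-1 + 0\right) = \left(-5\right) \left(-1\right) = 5$)
$u = -13824$ ($u = 432 \left(-32\right) = -13824$)
$B{\left(E \right)} = 0$ ($B{\left(E \right)} = 0^{2} = 0$)
$u - B{\left(x{\left(-3 \right)} \right)} = -13824 - 0 = -13824 + 0 = -13824$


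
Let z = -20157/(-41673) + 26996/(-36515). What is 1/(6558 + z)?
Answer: 507229865/3326283797519 ≈ 0.00015249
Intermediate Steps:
z = -129657151/507229865 (z = -20157*(-1/41673) + 26996*(-1/36515) = 6719/13891 - 26996/36515 = -129657151/507229865 ≈ -0.25562)
1/(6558 + z) = 1/(6558 - 129657151/507229865) = 1/(3326283797519/507229865) = 507229865/3326283797519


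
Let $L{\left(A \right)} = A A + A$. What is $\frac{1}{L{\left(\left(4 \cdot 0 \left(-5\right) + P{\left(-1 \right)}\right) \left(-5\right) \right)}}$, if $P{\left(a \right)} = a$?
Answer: $\frac{1}{30} \approx 0.033333$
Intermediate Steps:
$L{\left(A \right)} = A + A^{2}$ ($L{\left(A \right)} = A^{2} + A = A + A^{2}$)
$\frac{1}{L{\left(\left(4 \cdot 0 \left(-5\right) + P{\left(-1 \right)}\right) \left(-5\right) \right)}} = \frac{1}{\left(4 \cdot 0 \left(-5\right) - 1\right) \left(-5\right) \left(1 + \left(4 \cdot 0 \left(-5\right) - 1\right) \left(-5\right)\right)} = \frac{1}{\left(0 \left(-5\right) - 1\right) \left(-5\right) \left(1 + \left(0 \left(-5\right) - 1\right) \left(-5\right)\right)} = \frac{1}{\left(0 - 1\right) \left(-5\right) \left(1 + \left(0 - 1\right) \left(-5\right)\right)} = \frac{1}{\left(-1\right) \left(-5\right) \left(1 - -5\right)} = \frac{1}{5 \left(1 + 5\right)} = \frac{1}{5 \cdot 6} = \frac{1}{30}$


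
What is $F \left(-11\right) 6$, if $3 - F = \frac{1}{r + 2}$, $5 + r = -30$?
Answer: $-200$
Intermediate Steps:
$r = -35$ ($r = -5 - 30 = -35$)
$F = \frac{100}{33}$ ($F = 3 - \frac{1}{-35 + 2} = 3 - \frac{1}{-33} = 3 - - \frac{1}{33} = 3 + \frac{1}{33} = \frac{100}{33} \approx 3.0303$)
$F \left(-11\right) 6 = \frac{100}{33} \left(-11\right) 6 = \left(- \frac{100}{3}\right) 6 = -200$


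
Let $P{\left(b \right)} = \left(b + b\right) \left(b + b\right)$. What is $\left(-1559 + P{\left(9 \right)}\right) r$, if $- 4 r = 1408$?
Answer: $434720$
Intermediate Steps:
$r = -352$ ($r = \left(- \frac{1}{4}\right) 1408 = -352$)
$P{\left(b \right)} = 4 b^{2}$ ($P{\left(b \right)} = 2 b 2 b = 4 b^{2}$)
$\left(-1559 + P{\left(9 \right)}\right) r = \left(-1559 + 4 \cdot 9^{2}\right) \left(-352\right) = \left(-1559 + 4 \cdot 81\right) \left(-352\right) = \left(-1559 + 324\right) \left(-352\right) = \left(-1235\right) \left(-352\right) = 434720$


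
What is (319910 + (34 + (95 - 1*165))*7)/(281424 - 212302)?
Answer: 159829/34561 ≈ 4.6245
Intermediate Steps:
(319910 + (34 + (95 - 1*165))*7)/(281424 - 212302) = (319910 + (34 + (95 - 165))*7)/69122 = (319910 + (34 - 70)*7)*(1/69122) = (319910 - 36*7)*(1/69122) = (319910 - 252)*(1/69122) = 319658*(1/69122) = 159829/34561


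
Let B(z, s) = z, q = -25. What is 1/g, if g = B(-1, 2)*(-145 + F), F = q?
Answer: 1/170 ≈ 0.0058824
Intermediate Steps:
F = -25
g = 170 (g = -(-145 - 25) = -1*(-170) = 170)
1/g = 1/170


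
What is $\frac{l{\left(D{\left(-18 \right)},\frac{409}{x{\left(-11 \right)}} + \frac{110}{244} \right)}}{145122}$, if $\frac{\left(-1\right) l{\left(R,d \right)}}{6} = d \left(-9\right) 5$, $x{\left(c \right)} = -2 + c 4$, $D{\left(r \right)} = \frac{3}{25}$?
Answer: $- \frac{532890}{33934361} \approx -0.015704$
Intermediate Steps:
$D{\left(r \right)} = \frac{3}{25}$ ($D{\left(r \right)} = 3 \cdot \frac{1}{25} = \frac{3}{25}$)
$x{\left(c \right)} = -2 + 4 c$
$l{\left(R,d \right)} = 270 d$ ($l{\left(R,d \right)} = - 6 d \left(-9\right) 5 = - 6 - 9 d 5 = - 6 \left(- 45 d\right) = 270 d$)
$\frac{l{\left(D{\left(-18 \right)},\frac{409}{x{\left(-11 \right)}} + \frac{110}{244} \right)}}{145122} = \frac{270 \left(\frac{409}{-2 + 4 \left(-11\right)} + \frac{110}{244}\right)}{145122} = 270 \left(\frac{409}{-2 - 44} + 110 \cdot \frac{1}{244}\right) \frac{1}{145122} = 270 \left(\frac{409}{-46} + \frac{55}{122}\right) \frac{1}{145122} = 270 \left(409 \left(- \frac{1}{46}\right) + \frac{55}{122}\right) \frac{1}{145122} = 270 \left(- \frac{409}{46} + \frac{55}{122}\right) \frac{1}{145122} = 270 \left(- \frac{11842}{1403}\right) \frac{1}{145122} = \left(- \frac{3197340}{1403}\right) \frac{1}{145122} = - \frac{532890}{33934361}$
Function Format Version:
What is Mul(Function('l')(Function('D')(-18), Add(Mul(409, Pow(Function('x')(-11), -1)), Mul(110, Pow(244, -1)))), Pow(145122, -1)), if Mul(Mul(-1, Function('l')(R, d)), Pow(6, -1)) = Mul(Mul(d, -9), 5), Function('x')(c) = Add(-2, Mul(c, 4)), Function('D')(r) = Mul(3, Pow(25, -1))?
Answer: Rational(-532890, 33934361) ≈ -0.015704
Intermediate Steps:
Function('D')(r) = Rational(3, 25) (Function('D')(r) = Mul(3, Rational(1, 25)) = Rational(3, 25))
Function('x')(c) = Add(-2, Mul(4, c))
Function('l')(R, d) = Mul(270, d) (Function('l')(R, d) = Mul(-6, Mul(Mul(d, -9), 5)) = Mul(-6, Mul(Mul(-9, d), 5)) = Mul(-6, Mul(-45, d)) = Mul(270, d))
Mul(Function('l')(Function('D')(-18), Add(Mul(409, Pow(Function('x')(-11), -1)), Mul(110, Pow(244, -1)))), Pow(145122, -1)) = Mul(Mul(270, Add(Mul(409, Pow(Add(-2, Mul(4, -11)), -1)), Mul(110, Pow(244, -1)))), Pow(145122, -1)) = Mul(Mul(270, Add(Mul(409, Pow(Add(-2, -44), -1)), Mul(110, Rational(1, 244)))), Rational(1, 145122)) = Mul(Mul(270, Add(Mul(409, Pow(-46, -1)), Rational(55, 122))), Rational(1, 145122)) = Mul(Mul(270, Add(Mul(409, Rational(-1, 46)), Rational(55, 122))), Rational(1, 145122)) = Mul(Mul(270, Add(Rational(-409, 46), Rational(55, 122))), Rational(1, 145122)) = Mul(Mul(270, Rational(-11842, 1403)), Rational(1, 145122)) = Mul(Rational(-3197340, 1403), Rational(1, 145122)) = Rational(-532890, 33934361)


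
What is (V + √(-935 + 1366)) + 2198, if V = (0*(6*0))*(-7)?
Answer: 2198 + √431 ≈ 2218.8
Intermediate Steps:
V = 0 (V = (0*0)*(-7) = 0*(-7) = 0)
(V + √(-935 + 1366)) + 2198 = (0 + √(-935 + 1366)) + 2198 = (0 + √431) + 2198 = √431 + 2198 = 2198 + √431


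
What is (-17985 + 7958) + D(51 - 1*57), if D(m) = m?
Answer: -10033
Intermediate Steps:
(-17985 + 7958) + D(51 - 1*57) = (-17985 + 7958) + (51 - 1*57) = -10027 + (51 - 57) = -10027 - 6 = -10033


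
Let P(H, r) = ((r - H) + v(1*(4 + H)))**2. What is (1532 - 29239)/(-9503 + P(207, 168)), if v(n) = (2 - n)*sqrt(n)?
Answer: -255145700263/84744247098637 + 451679514*sqrt(211)/84744247098637 ≈ -0.0029334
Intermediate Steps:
v(n) = sqrt(n)*(2 - n)
P(H, r) = (r - H + sqrt(4 + H)*(-2 - H))**2 (P(H, r) = ((r - H) + sqrt(1*(4 + H))*(2 - (4 + H)))**2 = ((r - H) + sqrt(4 + H)*(2 - (4 + H)))**2 = ((r - H) + sqrt(4 + H)*(2 + (-4 - H)))**2 = ((r - H) + sqrt(4 + H)*(-2 - H))**2 = (r - H + sqrt(4 + H)*(-2 - H))**2)
(1532 - 29239)/(-9503 + P(207, 168)) = (1532 - 29239)/(-9503 + (207 - 1*168 + sqrt(4 + 207)*(2 + 207))**2) = -27707/(-9503 + (207 - 168 + sqrt(211)*209)**2) = -27707/(-9503 + (207 - 168 + 209*sqrt(211))**2) = -27707/(-9503 + (39 + 209*sqrt(211))**2)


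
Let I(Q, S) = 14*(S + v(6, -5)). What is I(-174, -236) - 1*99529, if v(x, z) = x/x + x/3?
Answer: -102791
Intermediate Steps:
v(x, z) = 1 + x/3 (v(x, z) = 1 + x*(⅓) = 1 + x/3)
I(Q, S) = 42 + 14*S (I(Q, S) = 14*(S + (1 + (⅓)*6)) = 14*(S + (1 + 2)) = 14*(S + 3) = 14*(3 + S) = 42 + 14*S)
I(-174, -236) - 1*99529 = (42 + 14*(-236)) - 1*99529 = (42 - 3304) - 99529 = -3262 - 99529 = -102791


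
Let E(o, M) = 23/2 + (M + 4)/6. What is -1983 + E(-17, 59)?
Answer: -1961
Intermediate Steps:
E(o, M) = 73/6 + M/6 (E(o, M) = 23*(½) + (4 + M)*(⅙) = 23/2 + (⅔ + M/6) = 73/6 + M/6)
-1983 + E(-17, 59) = -1983 + (73/6 + (⅙)*59) = -1983 + (73/6 + 59/6) = -1983 + 22 = -1961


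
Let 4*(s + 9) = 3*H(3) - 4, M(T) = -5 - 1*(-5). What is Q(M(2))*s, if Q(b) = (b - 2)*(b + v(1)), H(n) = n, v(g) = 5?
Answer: 155/2 ≈ 77.500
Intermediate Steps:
M(T) = 0 (M(T) = -5 + 5 = 0)
Q(b) = (-2 + b)*(5 + b) (Q(b) = (b - 2)*(b + 5) = (-2 + b)*(5 + b))
s = -31/4 (s = -9 + (3*3 - 4)/4 = -9 + (9 - 4)/4 = -9 + (1/4)*5 = -9 + 5/4 = -31/4 ≈ -7.7500)
Q(M(2))*s = (-10 + 0**2 + 3*0)*(-31/4) = (-10 + 0 + 0)*(-31/4) = -10*(-31/4) = 155/2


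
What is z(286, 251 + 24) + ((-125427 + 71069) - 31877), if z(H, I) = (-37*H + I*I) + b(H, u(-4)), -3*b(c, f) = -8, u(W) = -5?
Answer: -63568/3 ≈ -21189.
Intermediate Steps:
b(c, f) = 8/3 (b(c, f) = -⅓*(-8) = 8/3)
z(H, I) = 8/3 + I² - 37*H (z(H, I) = (-37*H + I*I) + 8/3 = (-37*H + I²) + 8/3 = (I² - 37*H) + 8/3 = 8/3 + I² - 37*H)
z(286, 251 + 24) + ((-125427 + 71069) - 31877) = (8/3 + (251 + 24)² - 37*286) + ((-125427 + 71069) - 31877) = (8/3 + 275² - 10582) + (-54358 - 31877) = (8/3 + 75625 - 10582) - 86235 = 195137/3 - 86235 = -63568/3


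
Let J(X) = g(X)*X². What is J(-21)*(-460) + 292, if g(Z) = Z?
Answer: 4260352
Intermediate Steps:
J(X) = X³ (J(X) = X*X² = X³)
J(-21)*(-460) + 292 = (-21)³*(-460) + 292 = -9261*(-460) + 292 = 4260060 + 292 = 4260352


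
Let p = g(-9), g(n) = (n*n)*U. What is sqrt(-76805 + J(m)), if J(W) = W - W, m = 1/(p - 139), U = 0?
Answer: I*sqrt(76805) ≈ 277.14*I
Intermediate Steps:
g(n) = 0 (g(n) = (n*n)*0 = n**2*0 = 0)
p = 0
m = -1/139 (m = 1/(0 - 139) = 1/(-139) = -1/139 ≈ -0.0071942)
J(W) = 0
sqrt(-76805 + J(m)) = sqrt(-76805 + 0) = sqrt(-76805) = I*sqrt(76805)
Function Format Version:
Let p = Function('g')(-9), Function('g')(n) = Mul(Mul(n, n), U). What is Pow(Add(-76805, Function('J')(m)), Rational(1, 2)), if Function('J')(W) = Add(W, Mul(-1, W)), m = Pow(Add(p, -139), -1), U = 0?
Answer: Mul(I, Pow(76805, Rational(1, 2))) ≈ Mul(277.14, I)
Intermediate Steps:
Function('g')(n) = 0 (Function('g')(n) = Mul(Mul(n, n), 0) = Mul(Pow(n, 2), 0) = 0)
p = 0
m = Rational(-1, 139) (m = Pow(Add(0, -139), -1) = Pow(-139, -1) = Rational(-1, 139) ≈ -0.0071942)
Function('J')(W) = 0
Pow(Add(-76805, Function('J')(m)), Rational(1, 2)) = Pow(Add(-76805, 0), Rational(1, 2)) = Pow(-76805, Rational(1, 2)) = Mul(I, Pow(76805, Rational(1, 2)))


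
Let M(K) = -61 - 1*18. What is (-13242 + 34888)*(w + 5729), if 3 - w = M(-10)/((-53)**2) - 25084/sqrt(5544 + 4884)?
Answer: 348528025482/2809 + 3436508*sqrt(2607)/33 ≈ 1.2939e+8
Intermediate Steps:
M(K) = -79 (M(K) = -61 - 18 = -79)
w = 8506/2809 + 12542*sqrt(2607)/2607 (w = 3 - (-79/((-53)**2) - 25084/sqrt(5544 + 4884)) = 3 - (-79/2809 - 25084*sqrt(2607)/5214) = 3 - (-79*1/2809 - 25084*sqrt(2607)/5214) = 3 - (-79/2809 - 12542*sqrt(2607)/2607) = 3 + (79/2809 + 12542*sqrt(2607)/2607) = 8506/2809 + 12542*sqrt(2607)/2607 ≈ 248.67)
(-13242 + 34888)*(w + 5729) = (-13242 + 34888)*((8506/2809 + 12542*sqrt(2607)/2607) + 5729) = 21646*(16101267/2809 + 12542*sqrt(2607)/2607) = 348528025482/2809 + 3436508*sqrt(2607)/33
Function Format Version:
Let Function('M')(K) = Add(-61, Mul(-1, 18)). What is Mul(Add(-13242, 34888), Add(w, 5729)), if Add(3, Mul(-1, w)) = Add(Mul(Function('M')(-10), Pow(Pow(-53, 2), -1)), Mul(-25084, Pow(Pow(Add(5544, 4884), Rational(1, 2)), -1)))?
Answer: Add(Rational(348528025482, 2809), Mul(Rational(3436508, 33), Pow(2607, Rational(1, 2)))) ≈ 1.2939e+8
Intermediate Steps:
Function('M')(K) = -79 (Function('M')(K) = Add(-61, -18) = -79)
w = Add(Rational(8506, 2809), Mul(Rational(12542, 2607), Pow(2607, Rational(1, 2)))) (w = Add(3, Mul(-1, Add(Mul(-79, Pow(Pow(-53, 2), -1)), Mul(-25084, Pow(Pow(Add(5544, 4884), Rational(1, 2)), -1))))) = Add(3, Mul(-1, Add(Mul(-79, Pow(2809, -1)), Mul(-25084, Pow(Pow(10428, Rational(1, 2)), -1))))) = Add(3, Mul(-1, Add(Mul(-79, Rational(1, 2809)), Mul(-25084, Pow(Mul(2, Pow(2607, Rational(1, 2))), -1))))) = Add(3, Mul(-1, Add(Rational(-79, 2809), Mul(-25084, Mul(Rational(1, 5214), Pow(2607, Rational(1, 2))))))) = Add(3, Mul(-1, Add(Rational(-79, 2809), Mul(Rational(-12542, 2607), Pow(2607, Rational(1, 2)))))) = Add(3, Add(Rational(79, 2809), Mul(Rational(12542, 2607), Pow(2607, Rational(1, 2))))) = Add(Rational(8506, 2809), Mul(Rational(12542, 2607), Pow(2607, Rational(1, 2)))) ≈ 248.67)
Mul(Add(-13242, 34888), Add(w, 5729)) = Mul(Add(-13242, 34888), Add(Add(Rational(8506, 2809), Mul(Rational(12542, 2607), Pow(2607, Rational(1, 2)))), 5729)) = Mul(21646, Add(Rational(16101267, 2809), Mul(Rational(12542, 2607), Pow(2607, Rational(1, 2))))) = Add(Rational(348528025482, 2809), Mul(Rational(3436508, 33), Pow(2607, Rational(1, 2))))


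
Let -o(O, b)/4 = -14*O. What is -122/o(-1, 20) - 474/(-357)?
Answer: 1669/476 ≈ 3.5063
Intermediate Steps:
o(O, b) = 56*O (o(O, b) = -(-56)*O = 56*O)
-122/o(-1, 20) - 474/(-357) = -122/(56*(-1)) - 474/(-357) = -122/(-56) - 474*(-1/357) = -122*(-1/56) + 158/119 = 61/28 + 158/119 = 1669/476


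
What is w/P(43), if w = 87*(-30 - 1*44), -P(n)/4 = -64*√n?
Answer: -3219*√43/5504 ≈ -3.8351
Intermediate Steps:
P(n) = 256*√n (P(n) = -(-256)*√n = 256*√n)
w = -6438 (w = 87*(-30 - 44) = 87*(-74) = -6438)
w/P(43) = -6438*√43/11008 = -3219*√43/5504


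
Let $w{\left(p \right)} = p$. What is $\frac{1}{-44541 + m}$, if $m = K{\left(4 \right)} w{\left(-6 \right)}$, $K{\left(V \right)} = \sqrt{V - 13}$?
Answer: $- \frac{4949}{220433445} + \frac{2 i}{220433445} \approx -2.2451 \cdot 10^{-5} + 9.073 \cdot 10^{-9} i$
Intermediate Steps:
$K{\left(V \right)} = \sqrt{-13 + V}$
$m = - 18 i$ ($m = \sqrt{-13 + 4} \left(-6\right) = \sqrt{-9} \left(-6\right) = 3 i \left(-6\right) = - 18 i \approx - 18.0 i$)
$\frac{1}{-44541 + m} = \frac{1}{-44541 - 18 i} = \frac{-44541 + 18 i}{1983901005}$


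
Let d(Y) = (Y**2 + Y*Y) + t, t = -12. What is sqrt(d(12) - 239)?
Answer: sqrt(37) ≈ 6.0828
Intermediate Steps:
d(Y) = -12 + 2*Y**2 (d(Y) = (Y**2 + Y*Y) - 12 = (Y**2 + Y**2) - 12 = 2*Y**2 - 12 = -12 + 2*Y**2)
sqrt(d(12) - 239) = sqrt((-12 + 2*12**2) - 239) = sqrt((-12 + 2*144) - 239) = sqrt((-12 + 288) - 239) = sqrt(276 - 239) = sqrt(37)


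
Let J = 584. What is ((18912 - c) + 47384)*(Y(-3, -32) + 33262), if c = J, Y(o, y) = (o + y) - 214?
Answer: 2169350256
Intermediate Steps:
Y(o, y) = -214 + o + y
c = 584
((18912 - c) + 47384)*(Y(-3, -32) + 33262) = ((18912 - 1*584) + 47384)*((-214 - 3 - 32) + 33262) = ((18912 - 584) + 47384)*(-249 + 33262) = (18328 + 47384)*33013 = 65712*33013 = 2169350256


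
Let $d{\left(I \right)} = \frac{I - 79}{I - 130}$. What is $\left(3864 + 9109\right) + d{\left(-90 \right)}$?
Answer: $\frac{2854229}{220} \approx 12974.0$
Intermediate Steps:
$d{\left(I \right)} = \frac{-79 + I}{-130 + I}$ ($d{\left(I \right)} = \frac{-79 + I}{I - 130} = \frac{-79 + I}{-130 + I}$)
$\left(3864 + 9109\right) + d{\left(-90 \right)} = \left(3864 + 9109\right) + \frac{-79 - 90}{-130 - 90} = 12973 + \frac{1}{-220} \left(-169\right) = 12973 - - \frac{169}{220} = 12973 + \frac{169}{220} = \frac{2854229}{220}$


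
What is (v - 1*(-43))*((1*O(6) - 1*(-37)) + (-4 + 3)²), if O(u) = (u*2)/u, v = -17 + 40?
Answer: 2640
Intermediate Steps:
v = 23
O(u) = 2 (O(u) = (2*u)/u = 2)
(v - 1*(-43))*((1*O(6) - 1*(-37)) + (-4 + 3)²) = (23 - 1*(-43))*((1*2 - 1*(-37)) + (-4 + 3)²) = (23 + 43)*((2 + 37) + (-1)²) = 66*(39 + 1) = 66*40 = 2640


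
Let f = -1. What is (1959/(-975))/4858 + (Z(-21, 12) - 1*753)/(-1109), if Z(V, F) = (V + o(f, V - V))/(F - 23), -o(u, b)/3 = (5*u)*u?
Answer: 13012810003/19260391150 ≈ 0.67563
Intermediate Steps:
o(u, b) = -15*u**2 (o(u, b) = -3*5*u*u = -15*u**2)
Z(V, F) = (-15 + V)/(-23 + F) (Z(V, F) = (V - 15*(-1)**2)/(F - 23) = (V - 15*1)/(-23 + F) = (V - 15)/(-23 + F) = (-15 + V)/(-23 + F))
(1959/(-975))/4858 + (Z(-21, 12) - 1*753)/(-1109) = (1959/(-975))/4858 + ((-15 - 21)/(-23 + 12) - 1*753)/(-1109) = (1959*(-1/975))*(1/4858) + (-36/(-11) - 753)*(-1/1109) = -653/325*1/4858 + (-1/11*(-36) - 753)*(-1/1109) = -653/1578850 + (36/11 - 753)*(-1/1109) = -653/1578850 - 8247/11*(-1/1109) = -653/1578850 + 8247/12199 = 13012810003/19260391150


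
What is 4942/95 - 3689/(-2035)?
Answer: 416297/7733 ≈ 53.834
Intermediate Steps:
4942/95 - 3689/(-2035) = 4942*(1/95) - 3689*(-1/2035) = 4942/95 + 3689/2035 = 416297/7733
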